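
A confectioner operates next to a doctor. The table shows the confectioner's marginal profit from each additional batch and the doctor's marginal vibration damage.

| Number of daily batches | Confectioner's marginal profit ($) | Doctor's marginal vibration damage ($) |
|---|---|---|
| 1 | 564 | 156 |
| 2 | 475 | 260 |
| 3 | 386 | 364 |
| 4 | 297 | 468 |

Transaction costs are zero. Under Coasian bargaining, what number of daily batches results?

3

Bargaining reaches the level where marginal profit last exceeds marginal vibration damage.
That holds through level 3 (386 ≥ 364) but not at 4 (297 < 468).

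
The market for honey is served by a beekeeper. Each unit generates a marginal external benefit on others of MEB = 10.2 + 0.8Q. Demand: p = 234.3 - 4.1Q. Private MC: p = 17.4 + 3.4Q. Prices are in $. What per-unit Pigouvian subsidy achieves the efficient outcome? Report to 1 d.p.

Social marginal cost = private MC − MEB = 7.2 + 2.6Q.
Set SMC = demand: 7.2 + 2.6Q = 234.3 - 4.1Q → Q* = 33.8955.
The Pigouvian subsidy equals MEB at Q*: 10.2 + 0.8×33.8955 = 37.3164.

subsidy = $37.3 per unit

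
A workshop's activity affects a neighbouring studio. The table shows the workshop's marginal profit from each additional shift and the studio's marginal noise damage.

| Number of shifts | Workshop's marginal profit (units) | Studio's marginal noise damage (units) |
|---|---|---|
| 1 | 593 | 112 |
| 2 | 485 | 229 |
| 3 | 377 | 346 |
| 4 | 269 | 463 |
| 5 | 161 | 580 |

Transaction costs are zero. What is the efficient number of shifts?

3

Bargaining reaches the level where marginal profit last exceeds marginal noise damage.
That holds through level 3 (377 ≥ 346) but not at 4 (269 < 463).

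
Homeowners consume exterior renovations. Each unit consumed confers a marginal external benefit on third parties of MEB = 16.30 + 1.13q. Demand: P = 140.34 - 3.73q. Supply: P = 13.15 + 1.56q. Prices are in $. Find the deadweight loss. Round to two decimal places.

DWL = $227.11

Market equilibrium (private): 13.15 + 1.56q = 140.34 - 3.73q → q_m = 24.0435.
Social marginal benefit = demand + MEB = 156.64 - 2.60q.
Set SMB = MC: 156.64 - 2.60q = 13.15 + 1.56q → q* = 34.4928.
The loss is the area between SMB and MC from q* to q_m; with linear curves that's a triangle of height MEB(q_m).
DWL = ½ × 10.4493 × 43.4691 = 227.1108.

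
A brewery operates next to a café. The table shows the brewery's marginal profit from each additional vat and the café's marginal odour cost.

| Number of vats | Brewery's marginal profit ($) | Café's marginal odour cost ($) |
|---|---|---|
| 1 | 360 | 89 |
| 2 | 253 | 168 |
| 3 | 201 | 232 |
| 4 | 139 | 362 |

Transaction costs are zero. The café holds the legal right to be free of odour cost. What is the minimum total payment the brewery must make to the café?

Efficient level: marginal profit ≥ marginal odour cost through level 2, so k* = 2.
With the café holding the right, the brewery must at least compensate total damage at k*: 89 + 168 = 257.

$257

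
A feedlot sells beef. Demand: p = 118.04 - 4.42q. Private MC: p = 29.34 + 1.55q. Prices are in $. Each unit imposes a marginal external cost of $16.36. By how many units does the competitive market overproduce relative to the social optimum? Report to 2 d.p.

2.74 units

Market equilibrium (private): 29.34 + 1.55q = 118.04 - 4.42q → q_m = 14.8576.
Social marginal cost = private MC + MEC = 45.70 + 1.55q.
Set SMC = demand: 45.70 + 1.55q = 118.04 - 4.42q → q* = 12.1173.
Gap = |14.8576 − 12.1173| = 2.7403.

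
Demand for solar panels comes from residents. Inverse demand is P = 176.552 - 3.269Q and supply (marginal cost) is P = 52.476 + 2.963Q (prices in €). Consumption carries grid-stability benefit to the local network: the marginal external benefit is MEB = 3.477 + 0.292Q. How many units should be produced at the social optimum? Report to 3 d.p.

Social marginal benefit = demand + MEB = 180.029 - 2.977Q.
Set SMB = MC: 180.029 - 2.977Q = 52.476 + 2.963Q → Q* = 21.4736.

Q* = 21.474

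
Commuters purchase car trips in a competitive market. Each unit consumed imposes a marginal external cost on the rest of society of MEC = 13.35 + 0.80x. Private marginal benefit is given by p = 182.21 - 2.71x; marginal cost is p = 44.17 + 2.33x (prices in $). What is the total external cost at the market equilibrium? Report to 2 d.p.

Market equilibrium (private): 44.17 + 2.33x = 182.21 - 2.71x → x_m = 27.3889.
Total external cost = ∫₀^{x_m} (13.35 + 0.80x) dx = 13.35×27.3889 + ½×0.80×27.3889² = 665.7026.

$665.70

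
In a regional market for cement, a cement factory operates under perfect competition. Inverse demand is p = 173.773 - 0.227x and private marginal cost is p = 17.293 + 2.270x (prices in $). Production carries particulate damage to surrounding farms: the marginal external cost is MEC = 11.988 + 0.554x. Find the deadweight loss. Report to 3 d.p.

Market equilibrium (private): 17.293 + 2.270x = 173.773 - 0.227x → x_m = 62.6672.
Social marginal cost = private MC + MEC = 29.281 + 2.824x.
Set SMC = demand: 29.281 + 2.824x = 173.773 - 0.227x → x* = 47.3589.
Between x* and x_m the wedge SMC − demand runs linearly from 0 to MEC(x_m), so the loss is a triangle.
DWL = ½ × 15.3083 × 46.7056 = 357.4917.

DWL = $357.492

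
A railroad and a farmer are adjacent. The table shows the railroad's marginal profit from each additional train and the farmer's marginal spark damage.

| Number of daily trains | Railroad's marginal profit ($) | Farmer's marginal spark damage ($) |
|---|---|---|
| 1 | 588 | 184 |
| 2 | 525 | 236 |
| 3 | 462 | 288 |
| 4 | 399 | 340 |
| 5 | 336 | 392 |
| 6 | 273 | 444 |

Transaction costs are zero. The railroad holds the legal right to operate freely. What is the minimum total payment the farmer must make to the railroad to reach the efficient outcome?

Left alone the railroad would choose level 6 (marginal profit stays positive).
Efficient level: k* = 4 (marginal profit ≥ marginal spark damage through 4).
The farmer must at least cover the railroad's forgone profit from cutting 6→4: 336 + 273 = 609.

$609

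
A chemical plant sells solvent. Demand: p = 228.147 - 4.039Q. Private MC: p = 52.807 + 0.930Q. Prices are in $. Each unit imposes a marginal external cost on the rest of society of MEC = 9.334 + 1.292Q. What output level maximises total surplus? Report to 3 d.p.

Q* = 26.514

Social marginal cost = private MC + MEC = 62.141 + 2.222Q.
Set SMC = demand: 62.141 + 2.222Q = 228.147 - 4.039Q → Q* = 26.5143.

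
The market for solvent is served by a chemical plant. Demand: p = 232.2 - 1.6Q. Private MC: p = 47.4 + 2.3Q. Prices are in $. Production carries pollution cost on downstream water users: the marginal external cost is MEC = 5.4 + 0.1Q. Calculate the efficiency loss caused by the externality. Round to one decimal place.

DWL = $12.8

Market equilibrium (private): 47.4 + 2.3Q = 232.2 - 1.6Q → Q_m = 47.3846.
Social marginal cost = private MC + MEC = 52.8 + 2.4Q.
Set SMC = demand: 52.8 + 2.4Q = 232.2 - 1.6Q → Q* = 44.8500.
The loss is the area between SMC and demand from Q* to Q_m; with linear curves that's a triangle of height MEC(Q_m).
DWL = ½ × 2.5346 × 10.1385 = 12.8485.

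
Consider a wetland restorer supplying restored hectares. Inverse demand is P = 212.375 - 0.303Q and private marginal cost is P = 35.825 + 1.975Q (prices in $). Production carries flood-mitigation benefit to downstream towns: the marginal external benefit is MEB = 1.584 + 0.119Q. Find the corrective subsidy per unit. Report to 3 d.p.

subsidy = $11.402 per unit

Social marginal cost = private MC − MEB = 34.241 + 1.856Q.
Set SMC = demand: 34.241 + 1.856Q = 212.375 - 0.303Q → Q* = 82.5076.
The Pigouvian subsidy equals MEB at Q*: 1.584 + 0.119×82.5076 = 11.4024.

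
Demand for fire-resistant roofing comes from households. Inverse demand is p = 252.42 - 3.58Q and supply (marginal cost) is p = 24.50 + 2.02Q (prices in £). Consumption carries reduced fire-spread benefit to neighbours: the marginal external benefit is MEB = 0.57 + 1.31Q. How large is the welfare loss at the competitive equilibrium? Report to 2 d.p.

Market equilibrium (private): 24.50 + 2.02Q = 252.42 - 3.58Q → Q_m = 40.7000.
Social marginal benefit = demand + MEB = 252.99 - 2.27Q.
Set SMB = MC: 252.99 - 2.27Q = 24.50 + 2.02Q → Q* = 53.2611.
Height of the DWL triangle at Q_m is SMB(Q_m) − MC(Q_m) = MEB(Q_m) = 53.8870.
DWL = ½ × 12.5611 × 53.8870 = 338.4400.

DWL = £338.44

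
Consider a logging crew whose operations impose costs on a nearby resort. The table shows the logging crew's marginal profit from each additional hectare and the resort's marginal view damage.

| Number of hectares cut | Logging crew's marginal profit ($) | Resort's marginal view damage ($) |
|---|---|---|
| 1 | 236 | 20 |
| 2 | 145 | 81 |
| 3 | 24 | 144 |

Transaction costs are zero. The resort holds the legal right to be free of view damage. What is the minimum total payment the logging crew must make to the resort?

$101

Efficient level: marginal profit ≥ marginal view damage through level 2, so k* = 2.
With the resort holding the right, the logging crew must at least compensate total damage at k*: 20 + 81 = 101.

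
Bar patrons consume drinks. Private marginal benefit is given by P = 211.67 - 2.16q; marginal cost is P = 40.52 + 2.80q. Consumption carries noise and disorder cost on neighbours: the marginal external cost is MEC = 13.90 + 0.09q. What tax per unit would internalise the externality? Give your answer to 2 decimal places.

Social marginal benefit = demand − MEC = 197.77 - 2.25q.
Set SMB = MC: 197.77 - 2.25q = 40.52 + 2.80q → q* = 31.1386.
The Pigouvian tax equals MEC at q*: 13.90 + 0.09×31.1386 = 16.7025.

tax = 16.70 per unit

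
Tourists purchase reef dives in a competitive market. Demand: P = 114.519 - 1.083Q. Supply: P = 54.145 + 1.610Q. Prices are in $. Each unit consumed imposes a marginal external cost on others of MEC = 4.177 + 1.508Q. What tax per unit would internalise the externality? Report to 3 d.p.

tax = $24.350 per unit

Social marginal benefit = demand − MEC = 110.342 - 2.591Q.
Set SMB = MC: 110.342 - 2.591Q = 54.145 + 1.610Q → Q* = 13.3771.
The Pigouvian tax equals MEC at Q*: 4.177 + 1.508×13.3771 = 24.3497.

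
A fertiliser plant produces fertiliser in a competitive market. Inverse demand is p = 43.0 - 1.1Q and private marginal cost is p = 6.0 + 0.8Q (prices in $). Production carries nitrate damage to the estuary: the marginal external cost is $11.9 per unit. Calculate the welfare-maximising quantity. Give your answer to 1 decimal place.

Social marginal cost = private MC + MEC = 17.9 + 0.8Q.
Set SMC = demand: 17.9 + 0.8Q = 43.0 - 1.1Q → Q* = 13.2105.

Q* = 13.2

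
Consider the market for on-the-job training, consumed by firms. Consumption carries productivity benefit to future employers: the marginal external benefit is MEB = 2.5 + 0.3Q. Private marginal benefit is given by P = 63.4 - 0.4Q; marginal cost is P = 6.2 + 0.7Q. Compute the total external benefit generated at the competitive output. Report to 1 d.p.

Market equilibrium (private): 6.2 + 0.7Q = 63.4 - 0.4Q → Q_m = 52.0000.
Total external benefit = ∫₀^{Q_m} (2.5 + 0.3Q) dQ = 2.5×52.0000 + ½×0.3×52.0000² = 535.6000.

535.6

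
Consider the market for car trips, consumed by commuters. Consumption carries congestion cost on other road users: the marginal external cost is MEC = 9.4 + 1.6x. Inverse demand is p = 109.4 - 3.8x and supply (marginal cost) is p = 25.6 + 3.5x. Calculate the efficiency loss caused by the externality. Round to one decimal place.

DWL = 43.3

Market equilibrium (private): 25.6 + 3.5x = 109.4 - 3.8x → x_m = 11.4795.
Social marginal benefit = demand − MEC = 100.0 - 5.4x.
Set SMB = MC: 100.0 - 5.4x = 25.6 + 3.5x → x* = 8.3596.
Height of the DWL triangle at x_m is MC(x_m) − SMB(x_m) = MEC(x_m) = 27.7671.
DWL = ½ × 3.1199 × 27.7671 = 43.3153.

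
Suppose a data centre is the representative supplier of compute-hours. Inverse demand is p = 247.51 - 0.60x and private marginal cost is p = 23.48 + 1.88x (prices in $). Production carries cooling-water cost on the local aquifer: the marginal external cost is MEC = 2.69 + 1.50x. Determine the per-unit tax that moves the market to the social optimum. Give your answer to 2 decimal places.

tax = $86.11 per unit

Social marginal cost = private MC + MEC = 26.17 + 3.38x.
Set SMC = demand: 26.17 + 3.38x = 247.51 - 0.60x → x* = 55.6131.
The Pigouvian tax equals MEC at x*: 2.69 + 1.50×55.6131 = 86.1097.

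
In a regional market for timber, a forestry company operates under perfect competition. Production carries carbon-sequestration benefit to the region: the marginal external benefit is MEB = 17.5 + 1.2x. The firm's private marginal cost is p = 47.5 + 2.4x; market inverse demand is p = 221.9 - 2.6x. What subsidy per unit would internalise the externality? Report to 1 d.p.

Social marginal cost = private MC − MEB = 30.0 + 1.2x.
Set SMC = demand: 30.0 + 1.2x = 221.9 - 2.6x → x* = 50.5000.
The Pigouvian subsidy equals MEB at x*: 17.5 + 1.2×50.5000 = 78.1000.

subsidy = 78.1 per unit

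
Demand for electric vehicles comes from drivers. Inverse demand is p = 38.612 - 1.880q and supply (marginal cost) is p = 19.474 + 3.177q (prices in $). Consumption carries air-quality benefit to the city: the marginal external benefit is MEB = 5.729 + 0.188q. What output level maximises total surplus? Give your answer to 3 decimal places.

q* = 5.107

Social marginal benefit = demand + MEB = 44.341 - 1.692q.
Set SMB = MC: 44.341 - 1.692q = 19.474 + 3.177q → q* = 5.1072.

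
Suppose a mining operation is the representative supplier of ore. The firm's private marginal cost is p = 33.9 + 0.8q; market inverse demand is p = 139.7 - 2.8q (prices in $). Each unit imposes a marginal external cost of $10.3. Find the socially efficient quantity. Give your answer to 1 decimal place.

q* = 26.5

Social marginal cost = private MC + MEC = 44.2 + 0.8q.
Set SMC = demand: 44.2 + 0.8q = 139.7 - 2.8q → q* = 26.5278.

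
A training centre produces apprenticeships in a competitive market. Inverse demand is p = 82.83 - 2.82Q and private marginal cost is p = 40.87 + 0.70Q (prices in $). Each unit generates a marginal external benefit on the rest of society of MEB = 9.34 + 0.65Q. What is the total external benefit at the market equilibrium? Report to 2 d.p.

$157.52

Market equilibrium (private): 40.87 + 0.70Q = 82.83 - 2.82Q → Q_m = 11.9205.
Total external benefit = ∫₀^{Q_m} (9.34 + 0.65Q) dQ = 9.34×11.9205 + ½×0.65×11.9205² = 157.5194.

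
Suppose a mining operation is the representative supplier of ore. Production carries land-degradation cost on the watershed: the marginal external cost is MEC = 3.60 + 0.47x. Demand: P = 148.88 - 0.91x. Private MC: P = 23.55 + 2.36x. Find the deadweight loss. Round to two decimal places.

Market equilibrium (private): 23.55 + 2.36x = 148.88 - 0.91x → x_m = 38.3272.
Social marginal cost = private MC + MEC = 27.15 + 2.83x.
Set SMC = demand: 27.15 + 2.83x = 148.88 - 0.91x → x* = 32.5481.
Between x* and x_m the wedge SMC − demand runs linearly from 0 to MEC(x_m), so the loss is a triangle.
DWL = ½ × 5.7791 × 21.6138 = 62.4542.

DWL = 62.45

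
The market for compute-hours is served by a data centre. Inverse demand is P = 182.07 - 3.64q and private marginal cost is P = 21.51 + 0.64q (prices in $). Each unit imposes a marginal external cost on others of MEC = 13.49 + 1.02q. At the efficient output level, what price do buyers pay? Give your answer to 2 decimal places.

P = $81.06

Social marginal cost = private MC + MEC = 35.00 + 1.66q.
Set SMC = demand: 35.00 + 1.66q = 182.07 - 3.64q → q* = 27.7491.
Consumer price on the demand curve at q*: 182.07 − 3.64×27.7491 = 81.0633.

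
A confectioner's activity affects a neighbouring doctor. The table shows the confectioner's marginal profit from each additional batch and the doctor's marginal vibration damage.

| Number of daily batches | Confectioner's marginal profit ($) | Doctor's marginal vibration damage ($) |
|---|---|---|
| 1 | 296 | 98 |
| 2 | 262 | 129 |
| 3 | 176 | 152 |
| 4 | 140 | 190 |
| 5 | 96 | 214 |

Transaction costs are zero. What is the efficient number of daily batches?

Bargaining reaches the level where marginal profit last exceeds marginal vibration damage.
That holds through level 3 (176 ≥ 152) but not at 4 (140 < 190).

3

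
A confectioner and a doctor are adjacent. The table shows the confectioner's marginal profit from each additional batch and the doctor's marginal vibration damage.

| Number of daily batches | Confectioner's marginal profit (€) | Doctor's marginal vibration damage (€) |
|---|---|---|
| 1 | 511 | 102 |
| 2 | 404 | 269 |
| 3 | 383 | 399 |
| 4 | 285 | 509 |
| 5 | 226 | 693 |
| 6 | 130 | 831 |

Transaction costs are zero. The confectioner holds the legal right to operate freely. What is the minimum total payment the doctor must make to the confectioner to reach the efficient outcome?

Left alone the confectioner would choose level 6 (marginal profit stays positive).
Efficient level: k* = 2 (marginal profit ≥ marginal vibration damage through 2).
The doctor must at least cover the confectioner's forgone profit from cutting 6→2: 383 + 285 + 226 + 130 = 1024.

€1024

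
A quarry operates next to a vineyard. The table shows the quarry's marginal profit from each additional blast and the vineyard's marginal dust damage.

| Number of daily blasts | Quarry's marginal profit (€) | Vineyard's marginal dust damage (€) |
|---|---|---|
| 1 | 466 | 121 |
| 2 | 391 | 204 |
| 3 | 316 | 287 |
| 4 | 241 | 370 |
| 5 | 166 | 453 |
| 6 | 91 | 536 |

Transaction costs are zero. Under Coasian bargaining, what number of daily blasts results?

3

Bargaining reaches the level where marginal profit last exceeds marginal dust damage.
That holds through level 3 (316 ≥ 287) but not at 4 (241 < 370).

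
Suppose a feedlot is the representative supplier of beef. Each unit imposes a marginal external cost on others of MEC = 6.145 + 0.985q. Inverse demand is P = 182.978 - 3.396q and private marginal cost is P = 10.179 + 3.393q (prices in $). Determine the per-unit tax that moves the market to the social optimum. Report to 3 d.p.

Social marginal cost = private MC + MEC = 16.324 + 4.378q.
Set SMC = demand: 16.324 + 4.378q = 182.978 - 3.396q → q* = 21.4374.
The Pigouvian tax equals MEC at q*: 6.145 + 0.985×21.4374 = 27.2608.

tax = $27.261 per unit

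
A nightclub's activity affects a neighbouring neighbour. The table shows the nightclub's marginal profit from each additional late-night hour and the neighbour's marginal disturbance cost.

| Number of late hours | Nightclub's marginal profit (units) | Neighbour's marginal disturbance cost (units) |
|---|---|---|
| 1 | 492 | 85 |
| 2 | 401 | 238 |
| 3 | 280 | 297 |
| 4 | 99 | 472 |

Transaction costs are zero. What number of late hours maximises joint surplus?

2

Bargaining reaches the level where marginal profit last exceeds marginal disturbance cost.
That holds through level 2 (401 ≥ 238) but not at 3 (280 < 297).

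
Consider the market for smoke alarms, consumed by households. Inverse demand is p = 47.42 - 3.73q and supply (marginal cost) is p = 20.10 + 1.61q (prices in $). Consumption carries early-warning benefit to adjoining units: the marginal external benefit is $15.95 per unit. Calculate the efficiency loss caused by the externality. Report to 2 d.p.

Market equilibrium (private): 20.10 + 1.61q = 47.42 - 3.73q → q_m = 5.1161.
Social marginal benefit = demand + MEB = 63.37 - 3.73q.
Set SMB = MC: 63.37 - 3.73q = 20.10 + 1.61q → q* = 8.1030.
Height of the DWL triangle at q_m is SMB(q_m) − MC(q_m) = MEB(q_m) = 15.9500.
DWL = ½ × 2.9869 × 15.9500 = 23.8205.

DWL = $23.82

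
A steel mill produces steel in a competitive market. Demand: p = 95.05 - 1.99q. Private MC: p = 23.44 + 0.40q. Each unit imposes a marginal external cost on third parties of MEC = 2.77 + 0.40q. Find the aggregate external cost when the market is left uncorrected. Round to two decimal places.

262.54

Market equilibrium (private): 23.44 + 0.40q = 95.05 - 1.99q → q_m = 29.9623.
Total external cost = ∫₀^{q_m} (2.77 + 0.40q) dq = 2.77×29.9623 + ½×0.40×29.9623² = 262.5435.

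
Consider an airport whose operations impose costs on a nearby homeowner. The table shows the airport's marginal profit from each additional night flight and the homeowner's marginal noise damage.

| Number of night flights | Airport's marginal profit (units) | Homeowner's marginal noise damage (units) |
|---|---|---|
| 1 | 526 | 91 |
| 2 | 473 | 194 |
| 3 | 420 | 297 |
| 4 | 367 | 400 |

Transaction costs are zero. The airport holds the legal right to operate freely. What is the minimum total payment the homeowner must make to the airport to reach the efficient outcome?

Left alone the airport would choose level 4 (marginal profit stays positive).
Efficient level: k* = 3 (marginal profit ≥ marginal noise damage through 3).
The homeowner must at least cover the airport's forgone profit from cutting 4→3: 367 = 367.

367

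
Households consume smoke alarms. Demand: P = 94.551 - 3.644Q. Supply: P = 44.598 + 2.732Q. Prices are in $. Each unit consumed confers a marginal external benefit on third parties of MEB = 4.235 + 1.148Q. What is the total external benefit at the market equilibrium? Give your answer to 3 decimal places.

$68.411

Market equilibrium (private): 44.598 + 2.732Q = 94.551 - 3.644Q → Q_m = 7.8345.
Total external benefit = ∫₀^{Q_m} (4.235 + 1.148Q) dQ = 4.235×7.8345 + ½×1.148×7.8345² = 68.4109.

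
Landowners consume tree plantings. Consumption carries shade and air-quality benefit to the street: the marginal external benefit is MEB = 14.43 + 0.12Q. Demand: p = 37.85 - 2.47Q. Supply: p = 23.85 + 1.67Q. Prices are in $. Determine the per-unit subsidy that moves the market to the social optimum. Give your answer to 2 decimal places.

subsidy = $15.28 per unit

Social marginal benefit = demand + MEB = 52.28 - 2.35Q.
Set SMB = MC: 52.28 - 2.35Q = 23.85 + 1.67Q → Q* = 7.0721.
The Pigouvian subsidy equals MEB at Q*: 14.43 + 0.12×7.0721 = 15.2787.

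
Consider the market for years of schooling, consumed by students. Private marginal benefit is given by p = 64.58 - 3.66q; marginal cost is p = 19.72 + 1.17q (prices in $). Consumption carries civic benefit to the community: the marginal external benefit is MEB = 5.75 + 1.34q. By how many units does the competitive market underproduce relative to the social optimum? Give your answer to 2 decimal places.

Market equilibrium (private): 19.72 + 1.17q = 64.58 - 3.66q → q_m = 9.2878.
Social marginal benefit = demand + MEB = 70.33 - 2.32q.
Set SMB = MC: 70.33 - 2.32q = 19.72 + 1.17q → q* = 14.5014.
Gap = |9.2878 − 14.5014| = 5.2136.

5.21 units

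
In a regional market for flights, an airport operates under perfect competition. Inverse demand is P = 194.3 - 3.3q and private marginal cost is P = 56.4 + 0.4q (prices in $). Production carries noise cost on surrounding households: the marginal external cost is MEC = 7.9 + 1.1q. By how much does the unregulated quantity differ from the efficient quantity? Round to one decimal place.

Market equilibrium (private): 56.4 + 0.4q = 194.3 - 3.3q → q_m = 37.2703.
Social marginal cost = private MC + MEC = 64.3 + 1.5q.
Set SMC = demand: 64.3 + 1.5q = 194.3 - 3.3q → q* = 27.0833.
Gap = |37.2703 − 27.0833| = 10.1870.

10.2 units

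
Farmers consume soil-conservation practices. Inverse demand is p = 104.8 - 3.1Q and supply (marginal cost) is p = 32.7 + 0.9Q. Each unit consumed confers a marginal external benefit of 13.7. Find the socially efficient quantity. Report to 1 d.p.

Social marginal benefit = demand + MEB = 118.5 - 3.1Q.
Set SMB = MC: 118.5 - 3.1Q = 32.7 + 0.9Q → Q* = 21.4500.

Q* = 21.5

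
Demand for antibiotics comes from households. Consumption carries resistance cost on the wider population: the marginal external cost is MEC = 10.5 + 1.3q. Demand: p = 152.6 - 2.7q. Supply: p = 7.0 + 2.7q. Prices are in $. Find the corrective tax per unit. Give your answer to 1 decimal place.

Social marginal benefit = demand − MEC = 142.1 - 4.0q.
Set SMB = MC: 142.1 - 4.0q = 7.0 + 2.7q → q* = 20.1642.
The Pigouvian tax equals MEC at q*: 10.5 + 1.3×20.1642 = 36.7135.

tax = $36.7 per unit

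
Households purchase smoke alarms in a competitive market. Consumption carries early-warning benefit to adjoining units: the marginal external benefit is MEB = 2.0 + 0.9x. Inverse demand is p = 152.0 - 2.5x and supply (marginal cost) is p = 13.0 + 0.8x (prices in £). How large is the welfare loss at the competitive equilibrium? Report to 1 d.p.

Market equilibrium (private): 13.0 + 0.8x = 152.0 - 2.5x → x_m = 42.1212.
Social marginal benefit = demand + MEB = 154.0 - 1.6x.
Set SMB = MC: 154.0 - 1.6x = 13.0 + 0.8x → x* = 58.7500.
The loss is the area between SMB and MC from x* to x_m; with linear curves that's a triangle of height MEB(x_m).
DWL = ½ × 16.6288 × 39.9091 = 331.8202.

DWL = £331.8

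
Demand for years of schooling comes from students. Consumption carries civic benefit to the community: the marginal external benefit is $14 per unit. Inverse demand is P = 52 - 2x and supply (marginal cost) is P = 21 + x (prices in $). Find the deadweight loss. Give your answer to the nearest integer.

DWL = $33

Market equilibrium (private): 21 + x = 52 - 2x → x_m = 10.3333.
Social marginal benefit = demand + MEB = 66 - 2x.
Set SMB = MC: 66 - 2x = 21 + x → x* = 15.0000.
Between x* and x_m the wedge SMB − MC runs linearly from 0 to MEB(x_m), so the loss is a triangle.
DWL = ½ × 4.6667 × 14.0000 = 32.6669.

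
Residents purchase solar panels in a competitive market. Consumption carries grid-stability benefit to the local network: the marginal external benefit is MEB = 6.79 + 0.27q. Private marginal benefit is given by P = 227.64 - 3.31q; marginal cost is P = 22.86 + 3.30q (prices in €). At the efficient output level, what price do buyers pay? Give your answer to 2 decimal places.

P = €117.18

Social marginal benefit = demand + MEB = 234.43 - 3.04q.
Set SMB = MC: 234.43 - 3.04q = 22.86 + 3.30q → q* = 33.3707.
Consumer price on the demand curve at q*: 227.64 − 3.31×33.3707 = 117.1830.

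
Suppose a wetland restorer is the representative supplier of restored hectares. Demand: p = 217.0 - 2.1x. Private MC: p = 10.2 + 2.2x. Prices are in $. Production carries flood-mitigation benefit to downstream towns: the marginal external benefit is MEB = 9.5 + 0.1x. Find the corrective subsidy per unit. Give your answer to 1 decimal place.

subsidy = $14.7 per unit

Social marginal cost = private MC − MEB = 0.7 + 2.1x.
Set SMC = demand: 0.7 + 2.1x = 217.0 - 2.1x → x* = 51.5000.
The Pigouvian subsidy equals MEB at x*: 9.5 + 0.1×51.5000 = 14.6500.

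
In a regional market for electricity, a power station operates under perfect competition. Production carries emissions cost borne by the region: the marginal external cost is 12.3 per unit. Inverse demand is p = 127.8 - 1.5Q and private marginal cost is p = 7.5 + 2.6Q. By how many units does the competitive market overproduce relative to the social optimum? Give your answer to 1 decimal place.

Market equilibrium (private): 7.5 + 2.6Q = 127.8 - 1.5Q → Q_m = 29.3415.
Social marginal cost = private MC + MEC = 19.8 + 2.6Q.
Set SMC = demand: 19.8 + 2.6Q = 127.8 - 1.5Q → Q* = 26.3415.
Gap = |29.3415 − 26.3415| = 3.0000.

3.0 units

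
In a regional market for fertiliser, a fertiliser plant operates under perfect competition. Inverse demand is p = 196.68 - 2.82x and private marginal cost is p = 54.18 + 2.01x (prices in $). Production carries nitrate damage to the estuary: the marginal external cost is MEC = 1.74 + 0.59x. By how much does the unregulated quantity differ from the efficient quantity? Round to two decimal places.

3.53 units

Market equilibrium (private): 54.18 + 2.01x = 196.68 - 2.82x → x_m = 29.5031.
Social marginal cost = private MC + MEC = 55.92 + 2.60x.
Set SMC = demand: 55.92 + 2.60x = 196.68 - 2.82x → x* = 25.9705.
Gap = |29.5031 − 25.9705| = 3.5326.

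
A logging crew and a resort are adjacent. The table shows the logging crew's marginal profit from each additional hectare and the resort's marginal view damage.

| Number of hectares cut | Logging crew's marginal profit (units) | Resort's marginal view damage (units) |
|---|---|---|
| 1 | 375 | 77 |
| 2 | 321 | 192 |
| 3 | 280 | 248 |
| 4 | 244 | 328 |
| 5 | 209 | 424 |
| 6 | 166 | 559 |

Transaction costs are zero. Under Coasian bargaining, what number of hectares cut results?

Bargaining reaches the level where marginal profit last exceeds marginal view damage.
That holds through level 3 (280 ≥ 248) but not at 4 (244 < 328).

3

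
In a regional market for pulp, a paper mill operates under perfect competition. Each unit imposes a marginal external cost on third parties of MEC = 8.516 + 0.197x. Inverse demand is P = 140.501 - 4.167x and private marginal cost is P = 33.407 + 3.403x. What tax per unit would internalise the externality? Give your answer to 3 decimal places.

tax = 11.016 per unit

Social marginal cost = private MC + MEC = 41.923 + 3.600x.
Set SMC = demand: 41.923 + 3.600x = 140.501 - 4.167x → x* = 12.6919.
The Pigouvian tax equals MEC at x*: 8.516 + 0.197×12.6919 = 11.0163.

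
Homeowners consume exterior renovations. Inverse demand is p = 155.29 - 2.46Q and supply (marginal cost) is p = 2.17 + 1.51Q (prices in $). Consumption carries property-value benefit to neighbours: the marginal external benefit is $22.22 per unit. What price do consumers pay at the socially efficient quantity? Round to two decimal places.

P = $46.64

Social marginal benefit = demand + MEB = 177.51 - 2.46Q.
Set SMB = MC: 177.51 - 2.46Q = 2.17 + 1.51Q → Q* = 44.1662.
Consumer price on the demand curve at Q*: 155.29 − 2.46×44.1662 = 46.6411.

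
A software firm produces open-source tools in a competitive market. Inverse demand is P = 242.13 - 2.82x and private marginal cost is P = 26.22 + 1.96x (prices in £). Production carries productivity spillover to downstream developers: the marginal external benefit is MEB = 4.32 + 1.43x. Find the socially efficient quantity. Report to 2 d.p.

Social marginal cost = private MC − MEB = 21.90 + 0.53x.
Set SMC = demand: 21.90 + 0.53x = 242.13 - 2.82x → x* = 65.7403.

x* = 65.74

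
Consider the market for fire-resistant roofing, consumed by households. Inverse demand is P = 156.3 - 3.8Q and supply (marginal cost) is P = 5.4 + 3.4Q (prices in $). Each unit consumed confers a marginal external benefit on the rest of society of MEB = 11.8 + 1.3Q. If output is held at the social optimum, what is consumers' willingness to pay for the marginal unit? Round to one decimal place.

P = $51.5

Social marginal benefit = demand + MEB = 168.1 - 2.5Q.
Set SMB = MC: 168.1 - 2.5Q = 5.4 + 3.4Q → Q* = 27.5763.
Consumer price on the demand curve at Q*: 156.3 − 3.8×27.5763 = 51.5101.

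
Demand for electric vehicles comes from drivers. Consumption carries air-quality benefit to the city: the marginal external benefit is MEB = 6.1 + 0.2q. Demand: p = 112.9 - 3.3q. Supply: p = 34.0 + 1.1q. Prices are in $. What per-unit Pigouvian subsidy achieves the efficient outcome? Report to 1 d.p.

Social marginal benefit = demand + MEB = 119.0 - 3.1q.
Set SMB = MC: 119.0 - 3.1q = 34.0 + 1.1q → q* = 20.2381.
The Pigouvian subsidy equals MEB at q*: 6.1 + 0.2×20.2381 = 10.1476.

subsidy = $10.1 per unit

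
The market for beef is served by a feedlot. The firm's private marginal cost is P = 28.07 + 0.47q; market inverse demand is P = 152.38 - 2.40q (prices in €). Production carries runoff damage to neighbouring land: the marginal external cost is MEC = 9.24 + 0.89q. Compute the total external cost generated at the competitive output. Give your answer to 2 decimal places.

Market equilibrium (private): 28.07 + 0.47q = 152.38 - 2.40q → q_m = 43.3136.
Total external cost = ∫₀^{q_m} (9.24 + 0.89q) dq = 9.24×43.3136 + ½×0.89×43.3136² = 1235.0679.

€1235.07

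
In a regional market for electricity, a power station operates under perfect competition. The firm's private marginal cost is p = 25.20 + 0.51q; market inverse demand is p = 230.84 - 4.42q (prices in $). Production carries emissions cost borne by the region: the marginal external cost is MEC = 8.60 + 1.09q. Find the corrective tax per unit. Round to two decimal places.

Social marginal cost = private MC + MEC = 33.80 + 1.60q.
Set SMC = demand: 33.80 + 1.60q = 230.84 - 4.42q → q* = 32.7309.
The Pigouvian tax equals MEC at q*: 8.60 + 1.09×32.7309 = 44.2767.

tax = $44.28 per unit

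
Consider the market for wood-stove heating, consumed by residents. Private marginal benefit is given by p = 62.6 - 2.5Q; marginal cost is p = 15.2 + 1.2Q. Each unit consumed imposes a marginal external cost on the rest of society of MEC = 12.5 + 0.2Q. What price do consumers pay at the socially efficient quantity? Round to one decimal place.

Social marginal benefit = demand − MEC = 50.1 - 2.7Q.
Set SMB = MC: 50.1 - 2.7Q = 15.2 + 1.2Q → Q* = 8.9487.
Consumer price on the demand curve at Q*: 62.6 − 2.5×8.9487 = 40.2283.

P = 40.2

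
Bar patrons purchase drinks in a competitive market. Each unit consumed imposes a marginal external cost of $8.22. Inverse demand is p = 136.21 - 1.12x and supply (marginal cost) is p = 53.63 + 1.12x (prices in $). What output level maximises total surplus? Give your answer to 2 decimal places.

x* = 33.20

Social marginal benefit = demand − MEC = 127.99 - 1.12x.
Set SMB = MC: 127.99 - 1.12x = 53.63 + 1.12x → x* = 33.1964.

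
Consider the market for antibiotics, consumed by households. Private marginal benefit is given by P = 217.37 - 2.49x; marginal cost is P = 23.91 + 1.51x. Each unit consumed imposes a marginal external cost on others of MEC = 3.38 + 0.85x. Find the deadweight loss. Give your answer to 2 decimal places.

DWL = 204.06

Market equilibrium (private): 23.91 + 1.51x = 217.37 - 2.49x → x_m = 48.3650.
Social marginal benefit = demand − MEC = 213.99 - 3.34x.
Set SMB = MC: 213.99 - 3.34x = 23.91 + 1.51x → x* = 39.1918.
Height of the DWL triangle at x_m is MC(x_m) − SMB(x_m) = MEC(x_m) = 44.4903.
DWL = ½ × 9.1732 × 44.4903 = 204.0592.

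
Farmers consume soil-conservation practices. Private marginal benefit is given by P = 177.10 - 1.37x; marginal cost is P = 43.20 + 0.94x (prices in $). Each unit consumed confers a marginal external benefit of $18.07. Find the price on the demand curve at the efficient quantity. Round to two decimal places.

Social marginal benefit = demand + MEB = 195.17 - 1.37x.
Set SMB = MC: 195.17 - 1.37x = 43.20 + 0.94x → x* = 65.7879.
Consumer price on the demand curve at x*: 177.10 − 1.37×65.7879 = 86.9706.

P = $86.97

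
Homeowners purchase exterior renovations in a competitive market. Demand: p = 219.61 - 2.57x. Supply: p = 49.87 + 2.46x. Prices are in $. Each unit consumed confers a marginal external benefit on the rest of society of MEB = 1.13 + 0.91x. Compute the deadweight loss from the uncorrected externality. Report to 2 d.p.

Market equilibrium (private): 49.87 + 2.46x = 219.61 - 2.57x → x_m = 33.7455.
Social marginal benefit = demand + MEB = 220.74 - 1.66x.
Set SMB = MC: 220.74 - 1.66x = 49.87 + 2.46x → x* = 41.4733.
The welfare-loss triangle has base |x_m − x*| and height MEB(x_m) (the vertical gap between SMB and MC is zero at x* and MEB at x_m).
DWL = ½ × 7.7278 × 31.8384 = 123.0204.

DWL = $123.02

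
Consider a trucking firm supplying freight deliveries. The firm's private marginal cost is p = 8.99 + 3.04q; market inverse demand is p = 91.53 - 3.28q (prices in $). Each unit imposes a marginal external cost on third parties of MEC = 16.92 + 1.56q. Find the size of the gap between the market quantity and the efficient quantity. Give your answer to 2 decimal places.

4.73 units

Market equilibrium (private): 8.99 + 3.04q = 91.53 - 3.28q → q_m = 13.0601.
Social marginal cost = private MC + MEC = 25.91 + 4.60q.
Set SMC = demand: 25.91 + 4.60q = 91.53 - 3.28q → q* = 8.3274.
Gap = |13.0601 − 8.3274| = 4.7327.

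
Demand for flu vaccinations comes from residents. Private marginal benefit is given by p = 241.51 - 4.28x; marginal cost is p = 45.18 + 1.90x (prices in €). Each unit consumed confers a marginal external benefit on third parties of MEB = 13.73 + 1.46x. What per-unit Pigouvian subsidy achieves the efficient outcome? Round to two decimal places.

subsidy = €78.71 per unit

Social marginal benefit = demand + MEB = 255.24 - 2.82x.
Set SMB = MC: 255.24 - 2.82x = 45.18 + 1.90x → x* = 44.5042.
The Pigouvian subsidy equals MEB at x*: 13.73 + 1.46×44.5042 = 78.7061.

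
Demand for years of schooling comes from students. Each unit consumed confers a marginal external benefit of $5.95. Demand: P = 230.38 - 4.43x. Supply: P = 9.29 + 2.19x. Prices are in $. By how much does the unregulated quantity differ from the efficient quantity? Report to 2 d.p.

Market equilibrium (private): 9.29 + 2.19x = 230.38 - 4.43x → x_m = 33.3973.
Social marginal benefit = demand + MEB = 236.33 - 4.43x.
Set SMB = MC: 236.33 - 4.43x = 9.29 + 2.19x → x* = 34.2961.
Gap = |33.3973 − 34.2961| = 0.8988.

0.90 units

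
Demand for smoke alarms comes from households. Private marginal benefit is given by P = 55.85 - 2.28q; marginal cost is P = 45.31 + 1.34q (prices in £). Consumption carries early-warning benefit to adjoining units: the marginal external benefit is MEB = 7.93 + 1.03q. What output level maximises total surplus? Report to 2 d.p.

q* = 7.13

Social marginal benefit = demand + MEB = 63.78 - 1.25q.
Set SMB = MC: 63.78 - 1.25q = 45.31 + 1.34q → q* = 7.1313.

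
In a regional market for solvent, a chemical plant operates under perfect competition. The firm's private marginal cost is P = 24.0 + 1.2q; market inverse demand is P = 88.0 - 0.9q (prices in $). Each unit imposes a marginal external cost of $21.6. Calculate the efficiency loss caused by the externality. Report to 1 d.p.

DWL = $111.1

Market equilibrium (private): 24.0 + 1.2q = 88.0 - 0.9q → q_m = 30.4762.
Social marginal cost = private MC + MEC = 45.6 + 1.2q.
Set SMC = demand: 45.6 + 1.2q = 88.0 - 0.9q → q* = 20.1905.
Between q* and q_m the wedge SMC − demand runs linearly from 0 to MEC(q_m), so the loss is a triangle.
DWL = ½ × 10.2857 × 21.6000 = 111.0856.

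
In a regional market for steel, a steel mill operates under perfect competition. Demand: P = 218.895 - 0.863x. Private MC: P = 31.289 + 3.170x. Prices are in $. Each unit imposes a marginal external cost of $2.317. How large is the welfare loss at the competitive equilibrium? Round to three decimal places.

Market equilibrium (private): 31.289 + 3.170x = 218.895 - 0.863x → x_m = 46.5177.
Social marginal cost = private MC + MEC = 33.606 + 3.170x.
Set SMC = demand: 33.606 + 3.170x = 218.895 - 0.863x → x* = 45.9432.
The welfare-loss triangle has base |x_m − x*| and height MEC(x_m) (the vertical gap between SMC and demand is zero at x* and MEC at x_m).
DWL = ½ × 0.5745 × 2.3170 = 0.6656.

DWL = $0.666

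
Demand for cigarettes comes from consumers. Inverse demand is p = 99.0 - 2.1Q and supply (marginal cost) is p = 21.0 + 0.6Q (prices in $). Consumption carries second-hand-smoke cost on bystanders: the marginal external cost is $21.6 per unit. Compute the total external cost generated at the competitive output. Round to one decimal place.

Market equilibrium (private): 21.0 + 0.6Q = 99.0 - 2.1Q → Q_m = 28.8889.
Total external cost = MEC × Q_m = 21.6 × 28.8889 = 624.0002.

$624.0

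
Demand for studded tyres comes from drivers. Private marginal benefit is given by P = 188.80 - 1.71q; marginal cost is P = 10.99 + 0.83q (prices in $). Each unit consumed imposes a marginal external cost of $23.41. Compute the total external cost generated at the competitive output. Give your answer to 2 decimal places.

Market equilibrium (private): 10.99 + 0.83q = 188.80 - 1.71q → q_m = 70.0039.
Total external cost = MEC × q_m = 23.41 × 70.0039 = 1638.7913.

$1638.79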